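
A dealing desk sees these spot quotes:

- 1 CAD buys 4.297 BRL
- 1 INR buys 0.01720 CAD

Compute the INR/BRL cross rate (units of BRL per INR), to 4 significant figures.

1 INR × 0.01720 = 0.0172 CAD
0.0172 CAD × 4.297 = 0.0739084 BRL

INR/BRL = 0.07391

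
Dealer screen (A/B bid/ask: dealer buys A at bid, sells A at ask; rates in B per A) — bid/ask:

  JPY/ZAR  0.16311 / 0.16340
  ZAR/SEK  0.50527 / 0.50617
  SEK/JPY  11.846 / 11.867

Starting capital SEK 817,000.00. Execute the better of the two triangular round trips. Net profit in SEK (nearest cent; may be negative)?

Net profit: SEK 15,401.13

Best loop SEK → ZAR → JPY → SEK:
SEK 817,000.00 ÷ 0.50617 (buy ZAR at ask) = ZAR 1,614,082.23
ZAR 1,614,082.23 ÷ 0.16340 (buy JPY at ask) = JPY 9,878,104
JPY 9,878,104 ÷ 11.867 (buy SEK at ask) = SEK 832,401.13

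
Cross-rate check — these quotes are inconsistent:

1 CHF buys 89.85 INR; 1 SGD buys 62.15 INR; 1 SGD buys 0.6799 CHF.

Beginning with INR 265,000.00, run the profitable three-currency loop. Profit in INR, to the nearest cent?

Profitable loop is INR → CHF → SGD → INR:
INR 265,000.00 ÷ 89.85 = CHF 2,949.36
CHF 2,949.36 ÷ 0.6799 = SGD 4,337.93
SGD 4,337.93 × 62.15 = INR 269,602.48
Profit = INR 269,602.48 − INR 265,000.00

Profit: INR 4,602.48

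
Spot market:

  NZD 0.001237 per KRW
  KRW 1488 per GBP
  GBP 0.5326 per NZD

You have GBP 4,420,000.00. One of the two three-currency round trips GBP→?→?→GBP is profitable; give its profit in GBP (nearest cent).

Profitable loop is GBP → NZD → KRW → GBP:
GBP 4,420,000.00 ÷ 0.5326 = NZD 8,298,911.00
NZD 8,298,911.00 ÷ 0.001237 = KRW 6,708,901,376
KRW 6,708,901,376 ÷ 1488 = GBP 4,508,670.28
Profit = GBP 4,508,670.28 − GBP 4,420,000.00

Profit: GBP 88,670.28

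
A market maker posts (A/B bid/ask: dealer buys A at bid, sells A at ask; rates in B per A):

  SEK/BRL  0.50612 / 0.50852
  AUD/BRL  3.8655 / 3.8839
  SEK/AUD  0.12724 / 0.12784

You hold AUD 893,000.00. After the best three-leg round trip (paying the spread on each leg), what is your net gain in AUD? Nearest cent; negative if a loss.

Net profit: AUD 17,269.85

Best loop AUD → SEK → BRL → AUD:
AUD 893,000.00 ÷ 0.12784 (buy SEK at ask) = SEK 6,985,294.12
SEK 6,985,294.12 × 0.50612 (sell SEK at bid) = BRL 3,535,397.06
BRL 3,535,397.06 ÷ 3.8839 (buy AUD at ask) = AUD 910,269.85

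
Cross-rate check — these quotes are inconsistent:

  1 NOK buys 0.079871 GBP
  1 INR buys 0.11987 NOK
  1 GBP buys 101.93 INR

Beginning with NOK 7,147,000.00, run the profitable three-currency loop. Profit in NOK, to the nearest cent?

Profit: NOK 176,558.09

Profitable loop is NOK → INR → GBP → NOK:
NOK 7,147,000.00 ÷ 0.11987 = INR 59,622,924.84
INR 59,622,924.84 ÷ 101.93 = GBP 584,939.91
GBP 584,939.91 ÷ 0.079871 = NOK 7,323,558.09
Profit = NOK 7,323,558.09 − NOK 7,147,000.00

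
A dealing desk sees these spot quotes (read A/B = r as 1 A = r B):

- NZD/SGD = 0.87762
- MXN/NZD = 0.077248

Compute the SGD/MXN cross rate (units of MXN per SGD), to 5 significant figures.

1 SGD ÷ 0.87762 = 1.13945 NZD
1.13945 NZD ÷ 0.077248 = 14.7505 MXN

SGD/MXN = 14.750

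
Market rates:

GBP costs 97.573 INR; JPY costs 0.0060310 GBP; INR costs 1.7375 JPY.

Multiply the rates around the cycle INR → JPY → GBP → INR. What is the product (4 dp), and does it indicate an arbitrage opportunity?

1.0225 (arbitrage exists)

Around INR → JPY → GBP → INR: 1 × 1.7375 × 0.0060310 × 97.573 = 1.022454
Product > 1; profitable direction is INR → JPY → GBP → INR.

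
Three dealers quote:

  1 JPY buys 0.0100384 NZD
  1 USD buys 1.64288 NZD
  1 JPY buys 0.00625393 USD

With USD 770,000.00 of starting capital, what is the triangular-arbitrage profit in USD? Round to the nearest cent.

Profit: USD 18,106.82

Profitable loop is USD → NZD → JPY → USD:
USD 770,000.00 × 1.64288 = NZD 1,265,017.60
NZD 1,265,017.60 ÷ 0.0100384 = JPY 126,017,851
JPY 126,017,851 × 0.00625393 = USD 788,106.82
Profit = USD 788,106.82 − USD 770,000.00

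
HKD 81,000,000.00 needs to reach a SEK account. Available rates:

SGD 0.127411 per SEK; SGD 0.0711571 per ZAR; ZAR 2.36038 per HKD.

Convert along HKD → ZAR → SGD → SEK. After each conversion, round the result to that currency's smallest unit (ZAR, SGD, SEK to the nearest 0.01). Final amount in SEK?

SEK 106,777,134.23

HKD 81,000,000.00 × 2.36038 = ZAR 191,190,780.00
ZAR 191,190,780.00 × 0.0711571 = SGD 13,604,581.45
SGD 13,604,581.45 ÷ 0.127411 = SEK 106,777,134.23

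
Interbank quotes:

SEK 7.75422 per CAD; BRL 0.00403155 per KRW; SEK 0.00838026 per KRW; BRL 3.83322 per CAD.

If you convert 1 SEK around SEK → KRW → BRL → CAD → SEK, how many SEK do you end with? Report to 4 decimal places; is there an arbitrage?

0.9732 (arbitrage exists)

Around SEK → KRW → BRL → CAD → SEK: 1 ÷ 0.00838026 × 0.00403155 ÷ 3.83322 × 7.75422 = 0.973170
Product < 1; profitable direction is SEK → CAD → BRL → KRW → SEK.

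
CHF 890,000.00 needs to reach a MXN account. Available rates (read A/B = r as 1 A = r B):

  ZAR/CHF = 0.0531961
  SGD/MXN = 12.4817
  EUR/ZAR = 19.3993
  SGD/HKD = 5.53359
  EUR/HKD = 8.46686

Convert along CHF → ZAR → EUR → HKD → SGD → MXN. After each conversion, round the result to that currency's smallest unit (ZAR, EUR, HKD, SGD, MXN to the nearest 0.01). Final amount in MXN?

CHF 890,000.00 ÷ 0.0531961 = ZAR 16,730,549.80
ZAR 16,730,549.80 ÷ 19.3993 = EUR 862,430.59
EUR 862,430.59 × 8.46686 = HKD 7,302,079.07
HKD 7,302,079.07 ÷ 5.53359 = SGD 1,319,591.63
SGD 1,319,591.63 × 12.4817 = MXN 16,470,746.85

MXN 16,470,746.85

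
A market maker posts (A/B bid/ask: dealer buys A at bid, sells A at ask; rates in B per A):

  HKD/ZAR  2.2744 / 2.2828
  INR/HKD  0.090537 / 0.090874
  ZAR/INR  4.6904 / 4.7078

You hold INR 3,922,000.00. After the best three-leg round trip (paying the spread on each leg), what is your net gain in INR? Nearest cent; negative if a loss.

Best loop INR → ZAR → HKD → INR:
INR 3,922,000.00 ÷ 4.7078 (buy ZAR at ask) = ZAR 833,085.52
ZAR 833,085.52 ÷ 2.2828 (buy HKD at ask) = HKD 364,940.21
HKD 364,940.21 ÷ 0.090874 (buy INR at ask) = INR 4,015,892.47

Net profit: INR 93,892.47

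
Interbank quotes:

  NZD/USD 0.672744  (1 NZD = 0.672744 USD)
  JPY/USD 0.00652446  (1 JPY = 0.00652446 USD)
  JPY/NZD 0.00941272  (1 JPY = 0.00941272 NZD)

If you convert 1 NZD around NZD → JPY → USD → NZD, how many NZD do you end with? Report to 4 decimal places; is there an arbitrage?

Around NZD → JPY → USD → NZD: 1 ÷ 0.00941272 × 0.00652446 ÷ 0.672744 = 1.030338
Product > 1; profitable direction is NZD → JPY → USD → NZD.

1.0303 (arbitrage exists)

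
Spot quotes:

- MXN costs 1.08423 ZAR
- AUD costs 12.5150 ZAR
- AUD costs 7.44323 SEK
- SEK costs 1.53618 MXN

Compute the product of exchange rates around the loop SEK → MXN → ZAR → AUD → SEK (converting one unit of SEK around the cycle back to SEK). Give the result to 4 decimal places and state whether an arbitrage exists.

0.9906 (arbitrage exists)

Around SEK → MXN → ZAR → AUD → SEK: 1 × 1.53618 × 1.08423 ÷ 12.5150 × 7.44323 = 0.990590
Product < 1; profitable direction is SEK → AUD → ZAR → MXN → SEK.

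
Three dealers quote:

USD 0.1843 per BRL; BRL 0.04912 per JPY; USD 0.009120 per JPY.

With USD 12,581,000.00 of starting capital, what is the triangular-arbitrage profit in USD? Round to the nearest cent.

Profit: USD 93,367.84

Profitable loop is USD → BRL → JPY → USD:
USD 12,581,000.00 ÷ 0.1843 = BRL 68,263,700.49
BRL 68,263,700.49 ÷ 0.04912 = JPY 1,389,733,316
JPY 1,389,733,316 × 0.009120 = USD 12,674,367.84
Profit = USD 12,674,367.84 − USD 12,581,000.00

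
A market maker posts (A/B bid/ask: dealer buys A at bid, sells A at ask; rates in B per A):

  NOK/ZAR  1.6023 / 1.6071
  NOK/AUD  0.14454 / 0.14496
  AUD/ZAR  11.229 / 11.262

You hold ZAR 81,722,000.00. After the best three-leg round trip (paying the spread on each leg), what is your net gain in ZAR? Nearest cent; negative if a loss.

Best loop ZAR → NOK → AUD → ZAR:
ZAR 81,722,000.00 ÷ 1.6071 (buy NOK at ask) = NOK 50,850,600.46
NOK 50,850,600.46 × 0.14454 (sell NOK at bid) = AUD 7,349,945.79
AUD 7,349,945.79 × 11.229 (sell AUD at bid) = ZAR 82,532,541.28

Net profit: ZAR 810,541.28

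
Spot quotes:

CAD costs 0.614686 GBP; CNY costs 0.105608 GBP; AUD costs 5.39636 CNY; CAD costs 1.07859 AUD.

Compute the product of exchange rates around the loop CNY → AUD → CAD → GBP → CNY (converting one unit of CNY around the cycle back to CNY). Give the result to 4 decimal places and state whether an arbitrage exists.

Around CNY → AUD → CAD → GBP → CNY: 1 ÷ 5.39636 ÷ 1.07859 × 0.614686 ÷ 0.105608 = 0.999998
Product ≈ 1 (deviation 0.000%, within rounding noise).

1.0000 (no arbitrage)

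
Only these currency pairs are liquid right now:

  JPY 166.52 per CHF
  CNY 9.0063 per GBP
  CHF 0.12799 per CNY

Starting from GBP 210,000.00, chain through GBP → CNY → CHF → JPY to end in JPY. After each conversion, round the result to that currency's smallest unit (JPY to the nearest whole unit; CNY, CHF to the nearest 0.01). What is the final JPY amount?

JPY 40,309,568

GBP 210,000.00 × 9.0063 = CNY 1,891,323.00
CNY 1,891,323.00 × 0.12799 = CHF 242,070.43
CHF 242,070.43 × 166.52 = JPY 40,309,568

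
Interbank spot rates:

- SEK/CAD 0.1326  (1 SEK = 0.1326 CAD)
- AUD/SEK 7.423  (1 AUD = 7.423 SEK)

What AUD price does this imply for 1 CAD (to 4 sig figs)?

CAD/AUD = 1.016

1 CAD ÷ 0.1326 = 7.54148 SEK
7.54148 SEK ÷ 7.423 = 1.01596 AUD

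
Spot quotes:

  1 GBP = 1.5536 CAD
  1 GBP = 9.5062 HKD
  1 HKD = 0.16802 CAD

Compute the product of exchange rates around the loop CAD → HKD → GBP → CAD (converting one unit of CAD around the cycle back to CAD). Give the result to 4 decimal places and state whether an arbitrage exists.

0.9727 (arbitrage exists)

Around CAD → HKD → GBP → CAD: 1 ÷ 0.16802 ÷ 9.5062 × 1.5536 = 0.972683
Product < 1; profitable direction is CAD → GBP → HKD → CAD.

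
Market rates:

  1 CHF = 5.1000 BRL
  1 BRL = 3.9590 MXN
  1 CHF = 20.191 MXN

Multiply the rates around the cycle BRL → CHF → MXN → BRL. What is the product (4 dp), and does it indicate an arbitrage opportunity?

1.0000 (no arbitrage)

Around BRL → CHF → MXN → BRL: 1 ÷ 5.1000 × 20.191 ÷ 3.9590 = 1.000005
Product ≈ 1 (deviation 0.000%, within rounding noise).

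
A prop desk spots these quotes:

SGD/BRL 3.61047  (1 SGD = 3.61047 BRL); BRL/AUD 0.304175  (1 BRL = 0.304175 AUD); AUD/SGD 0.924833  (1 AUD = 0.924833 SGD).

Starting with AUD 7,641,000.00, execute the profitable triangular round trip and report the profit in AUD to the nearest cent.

Profit: AUD 119,697.85

Profitable loop is AUD → SGD → BRL → AUD:
AUD 7,641,000.00 × 0.924833 = SGD 7,066,648.95
SGD 7,066,648.95 × 3.61047 = BRL 25,513,924.05
BRL 25,513,924.05 × 0.304175 = AUD 7,760,697.85
Profit = AUD 7,760,697.85 − AUD 7,641,000.00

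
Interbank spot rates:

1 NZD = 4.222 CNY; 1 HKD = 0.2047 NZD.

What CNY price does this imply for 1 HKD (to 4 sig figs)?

HKD/CNY = 0.8642

1 HKD × 0.2047 = 0.2047 NZD
0.2047 NZD × 4.222 = 0.864243 CNY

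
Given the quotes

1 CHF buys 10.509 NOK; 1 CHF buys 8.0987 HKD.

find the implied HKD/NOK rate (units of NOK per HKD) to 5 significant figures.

1 HKD ÷ 8.0987 = 0.123477 CHF
0.123477 CHF × 10.509 = 1.29762 NOK

HKD/NOK = 1.2976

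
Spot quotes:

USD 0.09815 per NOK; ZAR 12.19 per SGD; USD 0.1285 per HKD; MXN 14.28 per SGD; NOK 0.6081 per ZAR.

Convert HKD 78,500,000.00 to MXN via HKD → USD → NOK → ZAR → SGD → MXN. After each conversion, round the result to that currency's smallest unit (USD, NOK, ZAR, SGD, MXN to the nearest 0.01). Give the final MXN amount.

HKD 78,500,000.00 × 0.1285 = USD 10,087,250.00
USD 10,087,250.00 ÷ 0.09815 = NOK 102,773,815.59
NOK 102,773,815.59 ÷ 0.6081 = ZAR 169,008,083.52
ZAR 169,008,083.52 ÷ 12.19 = SGD 13,864,485.93
SGD 13,864,485.93 × 14.28 = MXN 197,984,859.08

MXN 197,984,859.08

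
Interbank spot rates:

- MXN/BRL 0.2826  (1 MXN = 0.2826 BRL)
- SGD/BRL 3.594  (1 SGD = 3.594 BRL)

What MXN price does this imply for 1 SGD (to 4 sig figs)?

1 SGD × 3.594 = 3.594 BRL
3.594 BRL ÷ 0.2826 = 12.7176 MXN

SGD/MXN = 12.72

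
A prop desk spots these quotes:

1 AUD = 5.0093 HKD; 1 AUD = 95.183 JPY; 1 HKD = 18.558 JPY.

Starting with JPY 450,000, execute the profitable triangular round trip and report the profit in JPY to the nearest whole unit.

Profit: JPY 10,748

Profitable loop is JPY → HKD → AUD → JPY:
JPY 450,000 ÷ 18.558 = HKD 24,248.30
HKD 24,248.30 ÷ 5.0093 = AUD 4,840.66
AUD 4,840.66 × 95.183 = JPY 460,748
Profit = JPY 460,748 − JPY 450,000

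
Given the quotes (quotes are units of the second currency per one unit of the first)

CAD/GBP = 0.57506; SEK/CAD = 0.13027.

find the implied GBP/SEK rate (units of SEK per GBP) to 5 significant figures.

GBP/SEK = 13.349

1 GBP ÷ 0.57506 = 1.73895 CAD
1.73895 CAD ÷ 0.13027 = 13.3488 SEK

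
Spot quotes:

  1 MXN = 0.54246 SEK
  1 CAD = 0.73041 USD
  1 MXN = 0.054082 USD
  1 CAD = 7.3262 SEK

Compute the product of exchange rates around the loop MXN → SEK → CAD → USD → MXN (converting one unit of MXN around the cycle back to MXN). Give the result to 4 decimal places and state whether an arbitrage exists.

Around MXN → SEK → CAD → USD → MXN: 1 × 0.54246 ÷ 7.3262 × 0.73041 ÷ 0.054082 = 1.000007
Product ≈ 1 (deviation 0.001%, within rounding noise).

1.0000 (no arbitrage)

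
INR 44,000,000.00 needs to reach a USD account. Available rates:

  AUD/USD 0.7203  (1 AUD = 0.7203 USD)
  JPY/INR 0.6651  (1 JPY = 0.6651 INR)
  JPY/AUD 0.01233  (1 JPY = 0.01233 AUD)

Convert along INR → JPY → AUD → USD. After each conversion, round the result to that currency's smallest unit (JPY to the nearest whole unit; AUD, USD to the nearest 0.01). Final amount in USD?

USD 587,546.46

INR 44,000,000.00 ÷ 0.6651 = JPY 66,155,465
JPY 66,155,465 × 0.01233 = AUD 815,696.88
AUD 815,696.88 × 0.7203 = USD 587,546.46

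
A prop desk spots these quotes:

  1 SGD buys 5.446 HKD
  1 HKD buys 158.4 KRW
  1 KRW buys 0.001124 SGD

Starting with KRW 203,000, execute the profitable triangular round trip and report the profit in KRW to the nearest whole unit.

Profitable loop is KRW → HKD → SGD → KRW:
KRW 203,000 ÷ 158.4 = HKD 1,281.57
HKD 1,281.57 ÷ 5.446 = SGD 235.32
SGD 235.32 ÷ 0.001124 = KRW 209,362
Profit = KRW 209,362 − KRW 203,000

Profit: KRW 6,362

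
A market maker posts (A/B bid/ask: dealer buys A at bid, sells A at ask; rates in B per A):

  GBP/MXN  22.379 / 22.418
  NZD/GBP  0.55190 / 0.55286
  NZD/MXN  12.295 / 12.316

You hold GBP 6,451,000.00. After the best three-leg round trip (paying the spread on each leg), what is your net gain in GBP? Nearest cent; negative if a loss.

Best loop GBP → MXN → NZD → GBP:
GBP 6,451,000.00 × 22.379 (sell GBP at bid) = MXN 144,366,929.00
MXN 144,366,929.00 ÷ 12.316 (buy NZD at ask) = NZD 11,721,900.70
NZD 11,721,900.70 × 0.55190 (sell NZD at bid) = GBP 6,469,317.00

Net profit: GBP 18,317.00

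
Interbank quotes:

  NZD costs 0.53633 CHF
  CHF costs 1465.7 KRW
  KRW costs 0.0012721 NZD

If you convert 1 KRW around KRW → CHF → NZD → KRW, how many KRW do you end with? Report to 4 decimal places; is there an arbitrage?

Around KRW → CHF → NZD → KRW: 1 ÷ 1465.7 ÷ 0.53633 ÷ 0.0012721 = 1.000004
Product ≈ 1 (deviation 0.000%, within rounding noise).

1.0000 (no arbitrage)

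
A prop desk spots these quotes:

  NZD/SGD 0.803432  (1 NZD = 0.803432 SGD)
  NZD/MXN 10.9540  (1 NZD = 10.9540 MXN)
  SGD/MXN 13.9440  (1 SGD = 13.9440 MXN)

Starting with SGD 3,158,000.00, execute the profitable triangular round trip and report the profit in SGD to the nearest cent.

Profitable loop is SGD → MXN → NZD → SGD:
SGD 3,158,000.00 × 13.9440 = MXN 44,035,152.00
MXN 44,035,152.00 ÷ 10.9540 = NZD 4,020,006.57
NZD 4,020,006.57 × 0.803432 = SGD 3,229,801.92
Profit = SGD 3,229,801.92 − SGD 3,158,000.00

Profit: SGD 71,801.92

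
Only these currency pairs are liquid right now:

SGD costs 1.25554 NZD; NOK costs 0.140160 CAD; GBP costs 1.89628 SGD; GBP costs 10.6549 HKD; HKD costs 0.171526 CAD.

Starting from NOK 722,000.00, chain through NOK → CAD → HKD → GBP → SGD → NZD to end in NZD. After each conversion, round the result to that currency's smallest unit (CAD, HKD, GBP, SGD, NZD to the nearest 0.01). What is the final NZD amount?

NZD 131,830.23

NOK 722,000.00 × 0.140160 = CAD 101,195.52
CAD 101,195.52 ÷ 0.171526 = HKD 589,971.90
HKD 589,971.90 ÷ 10.6549 = GBP 55,370.95
GBP 55,370.95 × 1.89628 = SGD 104,998.83
SGD 104,998.83 × 1.25554 = NZD 131,830.23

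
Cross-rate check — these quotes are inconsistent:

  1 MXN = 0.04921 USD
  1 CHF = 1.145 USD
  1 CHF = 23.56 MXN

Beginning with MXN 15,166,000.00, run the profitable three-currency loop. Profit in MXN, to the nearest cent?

Profitable loop is MXN → USD → CHF → MXN:
MXN 15,166,000.00 × 0.04921 = USD 746,318.86
USD 746,318.86 ÷ 1.145 = CHF 651,806.86
CHF 651,806.86 × 23.56 = MXN 15,356,569.73
Profit = MXN 15,356,569.73 − MXN 15,166,000.00

Profit: MXN 190,569.73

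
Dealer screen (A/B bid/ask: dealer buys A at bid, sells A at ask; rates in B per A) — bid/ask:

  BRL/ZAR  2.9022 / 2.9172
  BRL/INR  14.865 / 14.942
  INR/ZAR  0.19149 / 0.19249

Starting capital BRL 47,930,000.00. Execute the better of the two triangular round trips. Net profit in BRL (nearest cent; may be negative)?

Best loop BRL → ZAR → INR → BRL:
BRL 47,930,000.00 × 2.9022 (sell BRL at bid) = ZAR 139,102,446.00
ZAR 139,102,446.00 ÷ 0.19249 (buy INR at ask) = INR 722,647,649.23
INR 722,647,649.23 ÷ 14.942 (buy BRL at ask) = BRL 48,363,515.54

Net profit: BRL 433,515.54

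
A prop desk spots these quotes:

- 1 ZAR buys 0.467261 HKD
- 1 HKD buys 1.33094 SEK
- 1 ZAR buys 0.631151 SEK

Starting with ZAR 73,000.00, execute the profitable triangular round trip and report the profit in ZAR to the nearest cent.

Profitable loop is ZAR → SEK → HKD → ZAR:
ZAR 73,000.00 × 0.631151 = SEK 46,074.02
SEK 46,074.02 ÷ 1.33094 = HKD 34,617.66
HKD 34,617.66 ÷ 0.467261 = ZAR 74,086.34
Profit = ZAR 74,086.34 − ZAR 73,000.00

Profit: ZAR 1,086.34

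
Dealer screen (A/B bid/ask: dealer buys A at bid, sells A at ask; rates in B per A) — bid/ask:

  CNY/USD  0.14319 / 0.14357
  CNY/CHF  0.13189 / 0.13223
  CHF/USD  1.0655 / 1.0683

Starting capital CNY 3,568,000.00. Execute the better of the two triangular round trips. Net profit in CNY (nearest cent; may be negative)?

Net profit: CNY 48,715.18

Best loop CNY → USD → CHF → CNY:
CNY 3,568,000.00 × 0.14319 (sell CNY at bid) = USD 510,901.92
USD 510,901.92 ÷ 1.0683 (buy CHF at ask) = CHF 478,238.25
CHF 478,238.25 ÷ 0.13223 (buy CNY at ask) = CNY 3,616,715.18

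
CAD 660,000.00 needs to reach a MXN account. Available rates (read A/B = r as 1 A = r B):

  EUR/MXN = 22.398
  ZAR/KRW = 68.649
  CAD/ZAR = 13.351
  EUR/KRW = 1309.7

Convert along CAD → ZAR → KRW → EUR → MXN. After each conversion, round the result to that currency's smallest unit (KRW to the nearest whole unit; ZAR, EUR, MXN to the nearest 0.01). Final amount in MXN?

MXN 10,344,973.00

CAD 660,000.00 × 13.351 = ZAR 8,811,660.00
ZAR 8,811,660.00 × 68.649 = KRW 604,911,647
KRW 604,911,647 ÷ 1309.7 = EUR 461,870.39
EUR 461,870.39 × 22.398 = MXN 10,344,973.00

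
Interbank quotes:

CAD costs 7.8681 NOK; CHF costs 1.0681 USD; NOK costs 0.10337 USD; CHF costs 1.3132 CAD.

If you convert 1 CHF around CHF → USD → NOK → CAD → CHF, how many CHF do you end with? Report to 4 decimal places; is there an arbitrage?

1.0000 (no arbitrage)

Around CHF → USD → NOK → CAD → CHF: 1 × 1.0681 ÷ 0.10337 ÷ 7.8681 ÷ 1.3132 = 1.000038
Product ≈ 1 (deviation 0.004%, within rounding noise).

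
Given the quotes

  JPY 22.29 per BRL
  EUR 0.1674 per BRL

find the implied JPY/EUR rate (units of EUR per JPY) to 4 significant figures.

1 JPY ÷ 22.29 = 0.0448632 BRL
0.0448632 BRL × 0.1674 = 0.00751009 EUR

JPY/EUR = 0.007510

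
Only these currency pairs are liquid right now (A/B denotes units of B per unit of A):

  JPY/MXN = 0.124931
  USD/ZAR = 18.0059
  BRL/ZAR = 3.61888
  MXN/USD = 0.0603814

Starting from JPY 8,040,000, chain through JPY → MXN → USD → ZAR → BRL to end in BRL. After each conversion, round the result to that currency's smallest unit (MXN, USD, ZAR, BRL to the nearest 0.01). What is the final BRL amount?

BRL 301,765.85

JPY 8,040,000 × 0.124931 = MXN 1,004,445.24
MXN 1,004,445.24 × 0.0603814 = USD 60,649.81
USD 60,649.81 × 18.0059 = ZAR 1,092,054.41
ZAR 1,092,054.41 ÷ 3.61888 = BRL 301,765.85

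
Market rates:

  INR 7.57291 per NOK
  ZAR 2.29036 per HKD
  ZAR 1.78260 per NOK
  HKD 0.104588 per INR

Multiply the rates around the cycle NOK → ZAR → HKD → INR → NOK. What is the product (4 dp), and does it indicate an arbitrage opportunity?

0.9827 (arbitrage exists)

Around NOK → ZAR → HKD → INR → NOK: 1 × 1.78260 ÷ 2.29036 ÷ 0.104588 ÷ 7.57291 = 0.982665
Product < 1; profitable direction is NOK → INR → HKD → ZAR → NOK.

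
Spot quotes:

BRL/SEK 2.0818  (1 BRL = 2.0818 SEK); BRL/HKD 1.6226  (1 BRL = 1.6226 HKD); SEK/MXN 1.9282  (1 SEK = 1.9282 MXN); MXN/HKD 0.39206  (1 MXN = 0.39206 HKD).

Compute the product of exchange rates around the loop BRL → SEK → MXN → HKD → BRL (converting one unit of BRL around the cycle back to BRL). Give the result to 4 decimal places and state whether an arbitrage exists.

Around BRL → SEK → MXN → HKD → BRL: 1 × 2.0818 × 1.9282 × 0.39206 ÷ 1.6226 = 0.969912
Product < 1; profitable direction is BRL → HKD → MXN → SEK → BRL.

0.9699 (arbitrage exists)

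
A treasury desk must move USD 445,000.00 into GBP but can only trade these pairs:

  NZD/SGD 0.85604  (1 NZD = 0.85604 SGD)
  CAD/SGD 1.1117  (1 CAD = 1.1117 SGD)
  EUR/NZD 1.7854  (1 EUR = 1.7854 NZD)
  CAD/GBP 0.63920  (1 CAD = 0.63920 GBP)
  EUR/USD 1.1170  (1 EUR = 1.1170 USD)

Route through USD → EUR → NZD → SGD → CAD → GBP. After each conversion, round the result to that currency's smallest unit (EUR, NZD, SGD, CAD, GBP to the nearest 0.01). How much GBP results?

GBP 350,094.74

USD 445,000.00 ÷ 1.1170 = EUR 398,388.54
EUR 398,388.54 × 1.7854 = NZD 711,282.90
NZD 711,282.90 × 0.85604 = SGD 608,886.61
SGD 608,886.61 ÷ 1.1117 = CAD 547,707.66
CAD 547,707.66 × 0.63920 = GBP 350,094.74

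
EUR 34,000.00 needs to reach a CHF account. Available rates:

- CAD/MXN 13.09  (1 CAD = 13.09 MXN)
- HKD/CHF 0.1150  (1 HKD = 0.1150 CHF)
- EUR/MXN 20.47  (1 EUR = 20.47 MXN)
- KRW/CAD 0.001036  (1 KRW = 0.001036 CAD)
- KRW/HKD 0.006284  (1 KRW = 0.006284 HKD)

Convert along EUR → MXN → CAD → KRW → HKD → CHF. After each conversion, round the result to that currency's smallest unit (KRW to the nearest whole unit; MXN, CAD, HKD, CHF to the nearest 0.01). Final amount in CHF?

EUR 34,000.00 × 20.47 = MXN 695,980.00
MXN 695,980.00 ÷ 13.09 = CAD 53,168.83
CAD 53,168.83 ÷ 0.001036 = KRW 51,321,264
KRW 51,321,264 × 0.006284 = HKD 322,502.82
HKD 322,502.82 × 0.1150 = CHF 37,087.82

CHF 37,087.82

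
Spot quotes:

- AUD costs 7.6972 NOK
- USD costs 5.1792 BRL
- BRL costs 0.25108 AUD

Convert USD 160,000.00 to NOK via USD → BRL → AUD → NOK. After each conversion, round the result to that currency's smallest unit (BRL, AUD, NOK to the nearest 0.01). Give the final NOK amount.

USD 160,000.00 × 5.1792 = BRL 828,672.00
BRL 828,672.00 × 0.25108 = AUD 208,062.97
AUD 208,062.97 × 7.6972 = NOK 1,601,502.29

NOK 1,601,502.29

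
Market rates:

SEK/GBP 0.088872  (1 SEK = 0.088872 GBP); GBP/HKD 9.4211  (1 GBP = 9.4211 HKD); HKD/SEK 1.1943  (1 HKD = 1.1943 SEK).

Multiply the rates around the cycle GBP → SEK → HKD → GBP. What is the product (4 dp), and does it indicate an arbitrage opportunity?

Around GBP → SEK → HKD → GBP: 1 ÷ 0.088872 ÷ 1.1943 ÷ 9.4211 = 1.000046
Product ≈ 1 (deviation 0.005%, within rounding noise).

1.0000 (no arbitrage)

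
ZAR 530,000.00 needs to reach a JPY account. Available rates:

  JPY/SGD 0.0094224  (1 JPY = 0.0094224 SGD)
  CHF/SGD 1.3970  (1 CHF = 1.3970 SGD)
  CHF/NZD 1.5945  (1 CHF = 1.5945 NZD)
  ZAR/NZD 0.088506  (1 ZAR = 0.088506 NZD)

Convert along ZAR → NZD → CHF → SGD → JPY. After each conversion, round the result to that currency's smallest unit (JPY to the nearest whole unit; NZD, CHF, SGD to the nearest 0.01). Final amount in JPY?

ZAR 530,000.00 × 0.088506 = NZD 46,908.18
NZD 46,908.18 ÷ 1.5945 = CHF 29,418.74
CHF 29,418.74 × 1.3970 = SGD 41,097.98
SGD 41,097.98 ÷ 0.0094224 = JPY 4,361,732

JPY 4,361,732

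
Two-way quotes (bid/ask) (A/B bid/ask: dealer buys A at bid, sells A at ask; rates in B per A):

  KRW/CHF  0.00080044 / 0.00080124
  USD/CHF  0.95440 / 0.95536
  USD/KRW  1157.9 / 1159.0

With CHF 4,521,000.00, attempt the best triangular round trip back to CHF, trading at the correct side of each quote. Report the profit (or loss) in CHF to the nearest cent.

Net profit: CHF 125,424.44

Best loop CHF → KRW → USD → CHF:
CHF 4,521,000.00 ÷ 0.00080124 (buy KRW at ask) = KRW 5,642,504,119
KRW 5,642,504,119 ÷ 1159.0 (buy USD at ask) = USD 4,868,424.61
USD 4,868,424.61 × 0.95440 (sell USD at bid) = CHF 4,646,424.44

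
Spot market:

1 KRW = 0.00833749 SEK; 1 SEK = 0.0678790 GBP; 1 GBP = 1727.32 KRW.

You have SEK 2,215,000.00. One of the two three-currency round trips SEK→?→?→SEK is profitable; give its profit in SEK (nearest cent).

Profitable loop is SEK → KRW → GBP → SEK:
SEK 2,215,000.00 ÷ 0.00833749 = KRW 265,667,485
KRW 265,667,485 ÷ 1727.32 = GBP 153,803.28
GBP 153,803.28 ÷ 0.0678790 = SEK 2,265,844.84
Profit = SEK 2,265,844.84 − SEK 2,215,000.00

Profit: SEK 50,844.84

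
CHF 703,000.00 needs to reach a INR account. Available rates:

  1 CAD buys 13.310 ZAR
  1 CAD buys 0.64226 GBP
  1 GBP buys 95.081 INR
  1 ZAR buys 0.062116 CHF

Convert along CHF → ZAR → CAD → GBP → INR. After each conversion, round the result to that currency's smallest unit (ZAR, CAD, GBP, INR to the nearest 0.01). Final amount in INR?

INR 51,925,226.87

CHF 703,000.00 ÷ 0.062116 = ZAR 11,317,534.93
ZAR 11,317,534.93 ÷ 13.310 = CAD 850,303.15
CAD 850,303.15 × 0.64226 = GBP 546,115.70
GBP 546,115.70 × 95.081 = INR 51,925,226.87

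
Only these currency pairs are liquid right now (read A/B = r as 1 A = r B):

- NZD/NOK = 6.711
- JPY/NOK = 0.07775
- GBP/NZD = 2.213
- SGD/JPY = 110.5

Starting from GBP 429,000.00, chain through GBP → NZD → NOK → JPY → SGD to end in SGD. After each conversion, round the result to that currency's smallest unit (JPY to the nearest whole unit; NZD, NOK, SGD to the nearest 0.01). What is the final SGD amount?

SGD 741,588.99

GBP 429,000.00 × 2.213 = NZD 949,377.00
NZD 949,377.00 × 6.711 = NOK 6,371,269.05
NOK 6,371,269.05 ÷ 0.07775 = JPY 81,945,583
JPY 81,945,583 ÷ 110.5 = SGD 741,588.99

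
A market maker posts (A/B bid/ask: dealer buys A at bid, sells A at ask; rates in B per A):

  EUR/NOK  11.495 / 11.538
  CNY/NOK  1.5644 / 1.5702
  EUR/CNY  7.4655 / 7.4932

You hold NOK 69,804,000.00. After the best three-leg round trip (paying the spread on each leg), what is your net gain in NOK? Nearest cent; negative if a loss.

Best loop NOK → EUR → CNY → NOK:
NOK 69,804,000.00 ÷ 11.538 (buy EUR at ask) = EUR 6,049,922.00
EUR 6,049,922.00 × 7.4655 (sell EUR at bid) = CNY 45,165,692.67
CNY 45,165,692.67 × 1.5644 (sell CNY at bid) = NOK 70,657,209.61

Net profit: NOK 853,209.61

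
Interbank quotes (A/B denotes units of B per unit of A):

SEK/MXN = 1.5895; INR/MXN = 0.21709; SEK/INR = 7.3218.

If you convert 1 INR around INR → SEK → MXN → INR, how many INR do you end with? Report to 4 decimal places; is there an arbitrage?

Around INR → SEK → MXN → INR: 1 ÷ 7.3218 × 1.5895 ÷ 0.21709 = 1.000007
Product ≈ 1 (deviation 0.001%, within rounding noise).

1.0000 (no arbitrage)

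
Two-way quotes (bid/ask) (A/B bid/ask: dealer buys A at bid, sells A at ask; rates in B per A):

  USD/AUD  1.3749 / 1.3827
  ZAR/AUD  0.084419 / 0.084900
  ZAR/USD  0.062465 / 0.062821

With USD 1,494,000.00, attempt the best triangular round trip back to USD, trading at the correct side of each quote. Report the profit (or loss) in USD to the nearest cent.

Best loop USD → AUD → ZAR → USD:
USD 1,494,000.00 × 1.3749 (sell USD at bid) = AUD 2,054,100.60
AUD 2,054,100.60 ÷ 0.084900 (buy ZAR at ask) = ZAR 24,194,353.36
ZAR 24,194,353.36 × 0.062465 (sell ZAR at bid) = USD 1,511,300.28

Net profit: USD 17,300.28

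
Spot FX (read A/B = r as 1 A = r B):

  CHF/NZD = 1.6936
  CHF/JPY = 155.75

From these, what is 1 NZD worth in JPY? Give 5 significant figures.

NZD/JPY = 91.964

1 NZD ÷ 1.6936 = 0.590458 CHF
0.590458 CHF × 155.75 = 91.9639 JPY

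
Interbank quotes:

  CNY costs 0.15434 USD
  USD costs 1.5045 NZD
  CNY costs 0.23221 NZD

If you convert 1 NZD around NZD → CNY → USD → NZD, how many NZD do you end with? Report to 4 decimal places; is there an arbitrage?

Around NZD → CNY → USD → NZD: 1 ÷ 0.23221 × 0.15434 × 1.5045 = 0.999976
Product ≈ 1 (deviation 0.002%, within rounding noise).

1.0000 (no arbitrage)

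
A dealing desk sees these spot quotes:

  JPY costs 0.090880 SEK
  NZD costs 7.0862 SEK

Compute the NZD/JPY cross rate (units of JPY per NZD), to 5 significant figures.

NZD/JPY = 77.973

1 NZD × 7.0862 = 7.0862 SEK
7.0862 SEK ÷ 0.090880 = 77.9732 JPY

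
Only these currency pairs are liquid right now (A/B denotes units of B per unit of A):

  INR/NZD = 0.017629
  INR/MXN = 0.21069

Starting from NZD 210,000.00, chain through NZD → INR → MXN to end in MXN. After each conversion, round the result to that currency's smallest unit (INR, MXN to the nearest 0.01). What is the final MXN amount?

MXN 2,509,779.34

NZD 210,000.00 ÷ 0.017629 = INR 11,912,190.14
INR 11,912,190.14 × 0.21069 = MXN 2,509,779.34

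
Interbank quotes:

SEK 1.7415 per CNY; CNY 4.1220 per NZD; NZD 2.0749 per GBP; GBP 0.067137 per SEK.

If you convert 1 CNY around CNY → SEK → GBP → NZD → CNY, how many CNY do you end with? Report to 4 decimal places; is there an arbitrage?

Around CNY → SEK → GBP → NZD → CNY: 1 × 1.7415 × 0.067137 × 2.0749 × 4.1220 = 0.999978
Product ≈ 1 (deviation 0.002%, within rounding noise).

1.0000 (no arbitrage)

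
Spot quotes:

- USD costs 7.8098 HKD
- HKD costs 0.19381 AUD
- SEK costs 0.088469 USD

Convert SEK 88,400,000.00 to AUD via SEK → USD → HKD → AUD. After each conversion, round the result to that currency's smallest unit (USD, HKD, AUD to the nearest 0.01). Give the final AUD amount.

AUD 11,837,485.96

SEK 88,400,000.00 × 0.088469 = USD 7,820,659.60
USD 7,820,659.60 × 7.8098 = HKD 61,077,787.34
HKD 61,077,787.34 × 0.19381 = AUD 11,837,485.96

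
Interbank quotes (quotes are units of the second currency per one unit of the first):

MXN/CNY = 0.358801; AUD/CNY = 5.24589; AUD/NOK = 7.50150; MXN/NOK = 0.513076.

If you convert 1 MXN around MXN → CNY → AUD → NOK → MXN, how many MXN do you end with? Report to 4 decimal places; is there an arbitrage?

1.0000 (no arbitrage)

Around MXN → CNY → AUD → NOK → MXN: 1 × 0.358801 ÷ 5.24589 × 7.50150 ÷ 0.513076 = 1.000002
Product ≈ 1 (deviation 0.000%, within rounding noise).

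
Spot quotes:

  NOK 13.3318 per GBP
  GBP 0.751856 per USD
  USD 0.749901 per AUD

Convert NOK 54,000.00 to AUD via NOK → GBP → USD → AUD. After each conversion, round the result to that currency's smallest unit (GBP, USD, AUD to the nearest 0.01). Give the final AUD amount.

AUD 7,184.00

NOK 54,000.00 ÷ 13.3318 = GBP 4,050.47
GBP 4,050.47 ÷ 0.751856 = USD 5,387.29
USD 5,387.29 ÷ 0.749901 = AUD 7,184.00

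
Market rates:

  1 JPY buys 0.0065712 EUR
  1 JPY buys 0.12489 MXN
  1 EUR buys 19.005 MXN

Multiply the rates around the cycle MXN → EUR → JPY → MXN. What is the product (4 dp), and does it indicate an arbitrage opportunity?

1.0000 (no arbitrage)

Around MXN → EUR → JPY → MXN: 1 ÷ 19.005 ÷ 0.0065712 × 0.12489 = 1.000035
Product ≈ 1 (deviation 0.003%, within rounding noise).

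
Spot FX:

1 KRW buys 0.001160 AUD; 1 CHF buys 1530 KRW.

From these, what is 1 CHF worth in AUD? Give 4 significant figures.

CHF/AUD = 1.775

1 CHF × 1530 = 1530 KRW
1530 KRW × 0.001160 = 1.7748 AUD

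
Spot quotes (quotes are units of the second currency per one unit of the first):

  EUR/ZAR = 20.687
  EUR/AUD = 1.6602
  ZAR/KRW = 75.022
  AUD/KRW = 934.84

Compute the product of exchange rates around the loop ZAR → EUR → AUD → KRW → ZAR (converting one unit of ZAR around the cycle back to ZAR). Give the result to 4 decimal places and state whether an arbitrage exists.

Around ZAR → EUR → AUD → KRW → ZAR: 1 ÷ 20.687 × 1.6602 × 934.84 ÷ 75.022 = 1.000027
Product ≈ 1 (deviation 0.003%, within rounding noise).

1.0000 (no arbitrage)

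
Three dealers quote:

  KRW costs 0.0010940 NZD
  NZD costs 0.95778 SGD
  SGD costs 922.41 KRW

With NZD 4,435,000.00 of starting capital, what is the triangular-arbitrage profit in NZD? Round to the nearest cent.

Profit: NZD 153,666.93

Profitable loop is NZD → KRW → SGD → NZD:
NZD 4,435,000.00 ÷ 0.0010940 = KRW 4,053,930,530
KRW 4,053,930,530 ÷ 922.41 = SGD 4,394,933.41
SGD 4,394,933.41 ÷ 0.95778 = NZD 4,588,666.93
Profit = NZD 4,588,666.93 − NZD 4,435,000.00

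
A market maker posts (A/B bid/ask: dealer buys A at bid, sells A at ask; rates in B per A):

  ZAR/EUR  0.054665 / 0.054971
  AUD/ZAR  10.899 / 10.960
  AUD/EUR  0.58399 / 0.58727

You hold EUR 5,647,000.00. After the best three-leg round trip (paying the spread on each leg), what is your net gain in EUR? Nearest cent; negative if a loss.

Net profit: EUR 81,962.46

Best loop EUR → AUD → ZAR → EUR:
EUR 5,647,000.00 ÷ 0.58727 (buy AUD at ask) = AUD 9,615,679.33
AUD 9,615,679.33 × 10.899 (sell AUD at bid) = ZAR 104,801,289.02
ZAR 104,801,289.02 × 0.054665 (sell ZAR at bid) = EUR 5,728,962.46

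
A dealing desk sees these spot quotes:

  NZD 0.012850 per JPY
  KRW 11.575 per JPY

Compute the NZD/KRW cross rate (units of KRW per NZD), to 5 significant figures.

NZD/KRW = 900.78

1 NZD ÷ 0.012850 = 77.821 JPY
77.821 JPY × 11.575 = 900.778 KRW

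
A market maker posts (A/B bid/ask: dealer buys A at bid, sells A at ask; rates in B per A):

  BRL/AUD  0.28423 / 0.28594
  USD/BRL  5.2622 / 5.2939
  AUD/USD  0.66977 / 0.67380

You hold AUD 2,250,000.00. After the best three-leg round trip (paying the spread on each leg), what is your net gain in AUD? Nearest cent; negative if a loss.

Net profit: AUD 3,956.21

Best loop AUD → USD → BRL → AUD:
AUD 2,250,000.00 × 0.66977 (sell AUD at bid) = USD 1,506,982.50
USD 1,506,982.50 × 5.2622 (sell USD at bid) = BRL 7,930,043.31
BRL 7,930,043.31 × 0.28423 (sell BRL at bid) = AUD 2,253,956.21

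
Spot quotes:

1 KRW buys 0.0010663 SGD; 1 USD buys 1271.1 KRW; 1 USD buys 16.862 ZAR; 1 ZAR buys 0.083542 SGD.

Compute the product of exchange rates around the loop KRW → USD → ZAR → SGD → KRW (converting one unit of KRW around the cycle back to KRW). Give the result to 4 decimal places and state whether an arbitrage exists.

Around KRW → USD → ZAR → SGD → KRW: 1 ÷ 1271.1 × 16.862 × 0.083542 ÷ 0.0010663 = 1.039333
Product > 1; profitable direction is KRW → USD → ZAR → SGD → KRW.

1.0393 (arbitrage exists)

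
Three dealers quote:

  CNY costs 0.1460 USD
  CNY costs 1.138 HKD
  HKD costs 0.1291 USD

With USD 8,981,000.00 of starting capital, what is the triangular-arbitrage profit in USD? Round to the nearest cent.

Profitable loop is USD → CNY → HKD → USD:
USD 8,981,000.00 ÷ 0.1460 = CNY 61,513,698.63
CNY 61,513,698.63 × 1.138 = HKD 70,002,589.04
HKD 70,002,589.04 × 0.1291 = USD 9,037,334.25
Profit = USD 9,037,334.25 − USD 8,981,000.00

Profit: USD 56,334.25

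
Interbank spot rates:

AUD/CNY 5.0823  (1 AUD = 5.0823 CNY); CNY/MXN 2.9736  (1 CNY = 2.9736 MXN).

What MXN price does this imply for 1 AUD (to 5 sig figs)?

AUD/MXN = 15.113

1 AUD × 5.0823 = 5.0823 CNY
5.0823 CNY × 2.9736 = 15.1127 MXN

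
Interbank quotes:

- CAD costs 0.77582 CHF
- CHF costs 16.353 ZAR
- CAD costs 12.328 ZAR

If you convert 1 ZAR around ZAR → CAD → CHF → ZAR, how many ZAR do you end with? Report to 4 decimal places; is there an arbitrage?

1.0291 (arbitrage exists)

Around ZAR → CAD → CHF → ZAR: 1 ÷ 12.328 × 0.77582 × 16.353 = 1.029119
Product > 1; profitable direction is ZAR → CAD → CHF → ZAR.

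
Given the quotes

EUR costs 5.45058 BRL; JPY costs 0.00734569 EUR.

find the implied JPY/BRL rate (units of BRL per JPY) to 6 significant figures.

1 JPY × 0.00734569 = 0.00734569 EUR
0.00734569 EUR × 5.45058 = 0.0400383 BRL

JPY/BRL = 0.0400383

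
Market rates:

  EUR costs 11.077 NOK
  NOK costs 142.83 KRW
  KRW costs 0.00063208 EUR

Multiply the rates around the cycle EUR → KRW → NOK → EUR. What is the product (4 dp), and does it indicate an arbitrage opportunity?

1.0000 (no arbitrage)

Around EUR → KRW → NOK → EUR: 1 ÷ 0.00063208 ÷ 142.83 ÷ 11.077 = 0.999969
Product ≈ 1 (deviation 0.003%, within rounding noise).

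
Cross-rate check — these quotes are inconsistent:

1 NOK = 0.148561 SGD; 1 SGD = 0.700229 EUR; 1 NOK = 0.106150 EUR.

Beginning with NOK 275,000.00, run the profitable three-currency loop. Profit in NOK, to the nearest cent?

Profitable loop is NOK → EUR → SGD → NOK:
NOK 275,000.00 × 0.106150 = EUR 29,191.25
EUR 29,191.25 ÷ 0.700229 = SGD 41,688.15
SGD 41,688.15 ÷ 0.148561 = NOK 280,613.00
Profit = NOK 280,613.00 − NOK 275,000.00

Profit: NOK 5,613.00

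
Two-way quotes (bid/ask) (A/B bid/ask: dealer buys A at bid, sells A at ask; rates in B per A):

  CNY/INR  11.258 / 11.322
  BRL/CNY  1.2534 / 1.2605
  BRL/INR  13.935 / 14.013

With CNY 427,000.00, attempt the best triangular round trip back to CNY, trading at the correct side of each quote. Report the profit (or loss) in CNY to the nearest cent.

Best loop CNY → INR → BRL → CNY:
CNY 427,000.00 × 11.258 (sell CNY at bid) = INR 4,807,166.00
INR 4,807,166.00 ÷ 14.013 (buy BRL at ask) = BRL 343,050.45
BRL 343,050.45 × 1.2534 (sell BRL at bid) = CNY 429,979.44

Net profit: CNY 2,979.44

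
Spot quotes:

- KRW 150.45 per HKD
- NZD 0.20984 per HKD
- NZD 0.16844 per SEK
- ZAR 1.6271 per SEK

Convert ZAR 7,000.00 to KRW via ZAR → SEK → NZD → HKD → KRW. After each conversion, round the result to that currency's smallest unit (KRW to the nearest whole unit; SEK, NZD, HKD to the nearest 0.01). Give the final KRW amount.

KRW 519,557

ZAR 7,000.00 ÷ 1.6271 = SEK 4,302.13
SEK 4,302.13 × 0.16844 = NZD 724.65
NZD 724.65 ÷ 0.20984 = HKD 3,453.35
HKD 3,453.35 × 150.45 = KRW 519,557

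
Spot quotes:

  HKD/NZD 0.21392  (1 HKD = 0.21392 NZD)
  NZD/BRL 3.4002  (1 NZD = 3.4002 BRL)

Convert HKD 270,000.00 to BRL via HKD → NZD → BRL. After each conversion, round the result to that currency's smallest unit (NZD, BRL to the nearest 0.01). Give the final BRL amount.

BRL 196,390.11

HKD 270,000.00 × 0.21392 = NZD 57,758.40
NZD 57,758.40 × 3.4002 = BRL 196,390.11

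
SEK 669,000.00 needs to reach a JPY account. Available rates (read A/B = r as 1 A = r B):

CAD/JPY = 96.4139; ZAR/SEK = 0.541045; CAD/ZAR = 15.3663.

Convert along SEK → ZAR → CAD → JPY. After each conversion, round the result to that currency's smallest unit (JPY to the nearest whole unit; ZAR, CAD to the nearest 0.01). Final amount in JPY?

JPY 7,758,238

SEK 669,000.00 ÷ 0.541045 = ZAR 1,236,496.04
ZAR 1,236,496.04 ÷ 15.3663 = CAD 80,468.04
CAD 80,468.04 × 96.4139 = JPY 7,758,238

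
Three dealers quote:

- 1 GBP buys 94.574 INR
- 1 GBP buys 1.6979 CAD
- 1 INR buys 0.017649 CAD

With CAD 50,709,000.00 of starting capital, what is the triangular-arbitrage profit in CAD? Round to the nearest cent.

Profitable loop is CAD → INR → GBP → CAD:
CAD 50,709,000.00 ÷ 0.017649 = INR 2,873,193,948.67
INR 2,873,193,948.67 ÷ 94.574 = GBP 30,380,378.84
GBP 30,380,378.84 × 1.6979 = CAD 51,582,845.24
Profit = CAD 51,582,845.24 − CAD 50,709,000.00

Profit: CAD 873,845.24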